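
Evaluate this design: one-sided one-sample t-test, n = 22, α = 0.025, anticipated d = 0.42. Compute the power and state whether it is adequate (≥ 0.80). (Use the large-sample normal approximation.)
Power ≈ 0.50; the study is underpowered (power < 0.80)

Power calculation (one-sample t-test, normal approximation):
z_β = d · √n - z_α
z_β = 0.42 · √22 - 1.960
z_β = 0.42 · 4.690 - 1.960
z_β = 0.010

Power = Φ(z_β) = Φ(0.010) ≈ 0.504

Effect size d = 0.42 is small by Cohen's convention (0.2/0.5/0.8).

Threshold: power ≥ 0.80 is conventionally adequate.
Power ≈ 0.50 → the study is underpowered (power < 0.80).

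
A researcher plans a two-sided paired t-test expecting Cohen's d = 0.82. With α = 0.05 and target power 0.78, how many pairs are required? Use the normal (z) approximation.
n = 12 pairs

Sample size formula (paired t-test, normal approximation):
n = ((z_{α/2} + z_β) / d)²

z_{α/2} = 1.960 (for α = 0.05, two-sided)
z_β = 0.772 (for power = 0.78)
d = 0.82

n = ((1.960 + 0.772) / 0.82)²
n = (3.332)²
n ≈ 11.10
Round up to the next whole number: n = 12 pairs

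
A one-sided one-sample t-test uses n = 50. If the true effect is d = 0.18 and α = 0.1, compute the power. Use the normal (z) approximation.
Power ≈ 0.50

Power calculation (one-sample t-test, normal approximation):
z_β = d · √n - z_α
z_β = 0.18 · √50 - 1.282
z_β = 0.18 · 7.071 - 1.282
z_β = -0.009

Power = Φ(z_β) = Φ(-0.009) ≈ 0.497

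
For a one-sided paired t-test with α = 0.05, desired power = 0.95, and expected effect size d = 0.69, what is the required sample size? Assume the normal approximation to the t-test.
n = 23 pairs

Sample size formula (paired t-test, normal approximation):
n = ((z_α + z_β) / d)²

z_α = 1.645 (for α = 0.05, one-sided)
z_β = 1.645 (for power = 0.95)
d = 0.69

n = ((1.645 + 1.645) / 0.69)²
n = (4.768)²
n ≈ 22.73
Round up to the next whole number: n = 23 pairs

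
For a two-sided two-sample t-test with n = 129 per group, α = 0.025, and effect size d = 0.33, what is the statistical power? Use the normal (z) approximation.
Power ≈ 0.66

Power calculation (two-sample t-test, normal approximation):
z_β = d · √(n/2) - z_{α/2}
z_β = 0.33 · √(129/2) - 2.241
z_β = 0.33 · 8.031 - 2.241
z_β = 0.409

Power = Φ(z_β) = Φ(0.409) ≈ 0.659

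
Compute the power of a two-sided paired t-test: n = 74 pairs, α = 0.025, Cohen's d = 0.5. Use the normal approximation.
Power ≈ 0.98

Power calculation (paired t-test, normal approximation):
z_β = d · √n - z_{α/2}
z_β = 0.5 · √74 - 2.241
z_β = 0.5 · 8.602 - 2.241
z_β = 2.060

Power = Φ(z_β) = Φ(2.060) ≈ 0.980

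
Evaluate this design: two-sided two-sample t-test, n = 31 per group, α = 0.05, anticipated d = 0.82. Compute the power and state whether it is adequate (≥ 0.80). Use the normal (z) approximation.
Power ≈ 0.90; the study is adequately powered (power ≥ 0.80)

Power calculation (two-sample t-test, normal approximation):
z_β = d · √(n/2) - z_{α/2}
z_β = 0.82 · √(31/2) - 1.960
z_β = 0.82 · 3.937 - 1.960
z_β = 1.268

Power = Φ(z_β) = Φ(1.268) ≈ 0.898

Effect size d = 0.82 is large by Cohen's convention (0.2/0.5/0.8).

Threshold: power ≥ 0.80 is conventionally adequate.
Power ≈ 0.90 → the study is adequately powered (power ≥ 0.80).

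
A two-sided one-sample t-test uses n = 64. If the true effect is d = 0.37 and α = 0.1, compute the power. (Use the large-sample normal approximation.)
Power ≈ 0.91

Power calculation (one-sample t-test, normal approximation):
z_β = d · √n - z_{α/2}
z_β = 0.37 · √64 - 1.645
z_β = 0.37 · 8.000 - 1.645
z_β = 1.315

Power = Φ(z_β) = Φ(1.315) ≈ 0.906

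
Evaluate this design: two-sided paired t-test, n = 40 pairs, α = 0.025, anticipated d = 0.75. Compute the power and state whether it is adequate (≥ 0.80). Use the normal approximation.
Power ≈ 0.99; the study is adequately powered (power ≥ 0.80)

Power calculation (paired t-test, normal approximation):
z_β = d · √n - z_{α/2}
z_β = 0.75 · √40 - 2.241
z_β = 0.75 · 6.325 - 2.241
z_β = 2.502

Power = Φ(z_β) = Φ(2.502) ≈ 0.994

Effect size d = 0.75 is medium by Cohen's convention (0.2/0.5/0.8).

Threshold: power ≥ 0.80 is conventionally adequate.
Power ≈ 0.99 → the study is adequately powered (power ≥ 0.80).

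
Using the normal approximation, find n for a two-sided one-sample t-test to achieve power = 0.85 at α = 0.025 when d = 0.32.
n = 105

Sample size formula (one-sample t-test, normal approximation):
n = ((z_{α/2} + z_β) / d)²

z_{α/2} = 2.241 (for α = 0.025, two-sided)
z_β = 1.036 (for power = 0.85)
d = 0.32

n = ((2.241 + 1.036) / 0.32)²
n = (10.241)²
n ≈ 104.88
Round up to the next whole number: n = 105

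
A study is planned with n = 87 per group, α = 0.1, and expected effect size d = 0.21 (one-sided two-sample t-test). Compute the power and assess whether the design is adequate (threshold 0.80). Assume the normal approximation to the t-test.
Power ≈ 0.54; the study is underpowered (power < 0.80)

Power calculation (two-sample t-test, normal approximation):
z_β = d · √(n/2) - z_α
z_β = 0.21 · √(87/2) - 1.282
z_β = 0.21 · 6.595 - 1.282
z_β = 0.103

Power = Φ(z_β) = Φ(0.103) ≈ 0.541

Effect size d = 0.21 is small by Cohen's convention (0.2/0.5/0.8).

Threshold: power ≥ 0.80 is conventionally adequate.
Power ≈ 0.54 → the study is underpowered (power < 0.80).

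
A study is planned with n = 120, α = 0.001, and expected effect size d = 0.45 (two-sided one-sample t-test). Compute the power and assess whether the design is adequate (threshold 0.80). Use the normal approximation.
Power ≈ 0.95; the study is adequately powered (power ≥ 0.80)

Power calculation (one-sample t-test, normal approximation):
z_β = d · √n - z_{α/2}
z_β = 0.45 · √120 - 3.291
z_β = 0.45 · 10.954 - 3.291
z_β = 1.639

Power = Φ(z_β) = Φ(1.639) ≈ 0.949

Effect size d = 0.45 is small by Cohen's convention (0.2/0.5/0.8).

Threshold: power ≥ 0.80 is conventionally adequate.
Power ≈ 0.95 → the study is adequately powered (power ≥ 0.80).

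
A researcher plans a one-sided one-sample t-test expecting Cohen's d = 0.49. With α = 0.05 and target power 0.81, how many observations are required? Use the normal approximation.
n = 27

Sample size formula (one-sample t-test, normal approximation):
n = ((z_α + z_β) / d)²

z_α = 1.645 (for α = 0.05, one-sided)
z_β = 0.878 (for power = 0.81)
d = 0.49

n = ((1.645 + 0.878) / 0.49)²
n = (5.149)²
n ≈ 26.51
Round up to the next whole number: n = 27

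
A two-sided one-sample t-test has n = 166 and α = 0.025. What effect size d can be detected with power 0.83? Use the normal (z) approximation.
d ≈ 0.25

Minimum detectable effect (one-sample t-test, normal approximation):
d = (z_{α/2} + z_β) / √n
d = (2.241 + 0.954) / √166
d = 3.196 / 12.884
d ≈ 0.25

By Cohen's convention (0.2 small / 0.5 medium / 0.8 large): small effect.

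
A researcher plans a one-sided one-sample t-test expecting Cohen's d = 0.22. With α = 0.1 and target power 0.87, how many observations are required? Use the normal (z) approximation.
n = 120

Sample size formula (one-sample t-test, normal approximation):
n = ((z_α + z_β) / d)²

z_α = 1.282 (for α = 0.1, one-sided)
z_β = 1.126 (for power = 0.87)
d = 0.22

n = ((1.282 + 1.126) / 0.22)²
n = (10.945)²
n ≈ 119.79
Round up to the next whole number: n = 120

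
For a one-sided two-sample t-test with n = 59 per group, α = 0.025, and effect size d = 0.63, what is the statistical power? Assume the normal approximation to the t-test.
Power ≈ 0.93

Power calculation (two-sample t-test, normal approximation):
z_β = d · √(n/2) - z_α
z_β = 0.63 · √(59/2) - 1.960
z_β = 0.63 · 5.431 - 1.960
z_β = 1.462

Power = Φ(z_β) = Φ(1.462) ≈ 0.928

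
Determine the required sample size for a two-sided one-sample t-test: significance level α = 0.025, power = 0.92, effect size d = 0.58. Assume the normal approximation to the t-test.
n = 40

Sample size formula (one-sample t-test, normal approximation):
n = ((z_{α/2} + z_β) / d)²

z_{α/2} = 2.241 (for α = 0.025, two-sided)
z_β = 1.405 (for power = 0.92)
d = 0.58

n = ((2.241 + 1.405) / 0.58)²
n = (6.286)²
n ≈ 39.51
Round up to the next whole number: n = 40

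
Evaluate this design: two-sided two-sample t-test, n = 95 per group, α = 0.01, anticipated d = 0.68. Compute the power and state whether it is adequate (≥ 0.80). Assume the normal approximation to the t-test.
Power ≈ 0.98; the study is adequately powered (power ≥ 0.80)

Power calculation (two-sample t-test, normal approximation):
z_β = d · √(n/2) - z_{α/2}
z_β = 0.68 · √(95/2) - 2.576
z_β = 0.68 · 6.892 - 2.576
z_β = 2.111

Power = Φ(z_β) = Φ(2.111) ≈ 0.983

Effect size d = 0.68 is medium by Cohen's convention (0.2/0.5/0.8).

Threshold: power ≥ 0.80 is conventionally adequate.
Power ≈ 0.98 → the study is adequately powered (power ≥ 0.80).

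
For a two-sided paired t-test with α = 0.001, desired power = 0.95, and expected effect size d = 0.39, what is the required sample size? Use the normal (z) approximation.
n = 161 pairs

Sample size formula (paired t-test, normal approximation):
n = ((z_{α/2} + z_β) / d)²

z_{α/2} = 3.291 (for α = 0.001, two-sided)
z_β = 1.645 (for power = 0.95)
d = 0.39

n = ((3.291 + 1.645) / 0.39)²
n = (12.656)²
n ≈ 160.17
Round up to the next whole number: n = 161 pairs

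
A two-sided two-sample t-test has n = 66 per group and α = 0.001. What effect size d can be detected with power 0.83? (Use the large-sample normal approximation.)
d ≈ 0.74

Minimum detectable effect (two-sample t-test, normal approximation):
d = (z_{α/2} + z_β) / √(n/2)
d = (3.291 + 0.954) / √(66/2)
d = 4.245 / 5.745
d ≈ 0.74

By Cohen's convention (0.2 small / 0.5 medium / 0.8 large): medium effect.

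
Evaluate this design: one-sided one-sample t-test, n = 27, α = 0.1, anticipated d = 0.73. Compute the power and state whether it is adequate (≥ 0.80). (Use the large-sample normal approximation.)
Power ≈ 0.99; the study is adequately powered (power ≥ 0.80)

Power calculation (one-sample t-test, normal approximation):
z_β = d · √n - z_α
z_β = 0.73 · √27 - 1.282
z_β = 0.73 · 5.196 - 1.282
z_β = 2.512

Power = Φ(z_β) = Φ(2.512) ≈ 0.994

Effect size d = 0.73 is medium by Cohen's convention (0.2/0.5/0.8).

Threshold: power ≥ 0.80 is conventionally adequate.
Power ≈ 0.99 → the study is adequately powered (power ≥ 0.80).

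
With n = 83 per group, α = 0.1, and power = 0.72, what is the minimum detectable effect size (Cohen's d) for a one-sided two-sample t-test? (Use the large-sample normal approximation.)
d ≈ 0.29

Minimum detectable effect (two-sample t-test, normal approximation):
d = (z_α + z_β) / √(n/2)
d = (1.282 + 0.583) / √(83/2)
d = 1.864 / 6.442
d ≈ 0.29

By Cohen's convention (0.2 small / 0.5 medium / 0.8 large): small effect.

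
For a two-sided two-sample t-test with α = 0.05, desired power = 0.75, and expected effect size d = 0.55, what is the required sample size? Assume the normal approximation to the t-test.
n = 46 per group

Sample size formula (two-sample t-test, normal approximation):
n = 2 · ((z_{α/2} + z_β) / d)²

z_{α/2} = 1.960 (for α = 0.05, two-sided)
z_β = 0.674 (for power = 0.75)
d = 0.55

n = 2 · ((1.960 + 0.674) / 0.55)²
n = 2 · (4.789)²
n ≈ 45.87
Round up to the next whole number: n = 46 per group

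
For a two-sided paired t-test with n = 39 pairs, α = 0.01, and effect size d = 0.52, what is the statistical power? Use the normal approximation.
Power ≈ 0.75

Power calculation (paired t-test, normal approximation):
z_β = d · √n - z_{α/2}
z_β = 0.52 · √39 - 2.576
z_β = 0.52 · 6.245 - 2.576
z_β = 0.672

Power = Φ(z_β) = Φ(0.672) ≈ 0.749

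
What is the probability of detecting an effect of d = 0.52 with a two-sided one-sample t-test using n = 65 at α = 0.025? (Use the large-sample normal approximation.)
Power ≈ 0.97

Power calculation (one-sample t-test, normal approximation):
z_β = d · √n - z_{α/2}
z_β = 0.52 · √65 - 2.241
z_β = 0.52 · 8.062 - 2.241
z_β = 1.951

Power = Φ(z_β) = Φ(1.951) ≈ 0.974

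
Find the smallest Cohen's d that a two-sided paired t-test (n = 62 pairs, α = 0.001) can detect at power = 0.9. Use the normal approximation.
d ≈ 0.58

Minimum detectable effect (paired t-test, normal approximation):
d = (z_{α/2} + z_β) / √n
d = (3.291 + 1.282) / √62
d = 4.572 / 7.874
d ≈ 0.58

By Cohen's convention (0.2 small / 0.5 medium / 0.8 large): medium effect.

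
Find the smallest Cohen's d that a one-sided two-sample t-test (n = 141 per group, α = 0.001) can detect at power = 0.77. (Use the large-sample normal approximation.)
d ≈ 0.46

Minimum detectable effect (two-sample t-test, normal approximation):
d = (z_α + z_β) / √(n/2)
d = (3.090 + 0.739) / √(141/2)
d = 3.829 / 8.396
d ≈ 0.46

By Cohen's convention (0.2 small / 0.5 medium / 0.8 large): small effect.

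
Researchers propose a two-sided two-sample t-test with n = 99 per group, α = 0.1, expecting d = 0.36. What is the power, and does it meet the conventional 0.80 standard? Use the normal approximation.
Power ≈ 0.81; the study is adequately powered (power ≥ 0.80)

Power calculation (two-sample t-test, normal approximation):
z_β = d · √(n/2) - z_{α/2}
z_β = 0.36 · √(99/2) - 1.645
z_β = 0.36 · 7.036 - 1.645
z_β = 0.888

Power = Φ(z_β) = Φ(0.888) ≈ 0.813

Effect size d = 0.36 is small by Cohen's convention (0.2/0.5/0.8).

Threshold: power ≥ 0.80 is conventionally adequate.
Power ≈ 0.81 → the study is adequately powered (power ≥ 0.80).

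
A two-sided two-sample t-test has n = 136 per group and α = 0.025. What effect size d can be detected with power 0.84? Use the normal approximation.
d ≈ 0.39

Minimum detectable effect (two-sample t-test, normal approximation):
d = (z_{α/2} + z_β) / √(n/2)
d = (2.241 + 0.994) / √(136/2)
d = 3.236 / 8.246
d ≈ 0.39

By Cohen's convention (0.2 small / 0.5 medium / 0.8 large): small effect.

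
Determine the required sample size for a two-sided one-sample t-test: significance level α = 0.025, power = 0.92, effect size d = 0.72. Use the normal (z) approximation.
n = 26

Sample size formula (one-sample t-test, normal approximation):
n = ((z_{α/2} + z_β) / d)²

z_{α/2} = 2.241 (for α = 0.025, two-sided)
z_β = 1.405 (for power = 0.92)
d = 0.72

n = ((2.241 + 1.405) / 0.72)²
n = (5.064)²
n ≈ 25.64
Round up to the next whole number: n = 26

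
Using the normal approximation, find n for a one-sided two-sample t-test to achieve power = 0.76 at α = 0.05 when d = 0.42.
n = 63 per group

Sample size formula (two-sample t-test, normal approximation):
n = 2 · ((z_α + z_β) / d)²

z_α = 1.645 (for α = 0.05, one-sided)
z_β = 0.706 (for power = 0.76)
d = 0.42

n = 2 · ((1.645 + 0.706) / 0.42)²
n = 2 · (5.598)²
n ≈ 62.68
Round up to the next whole number: n = 63 per group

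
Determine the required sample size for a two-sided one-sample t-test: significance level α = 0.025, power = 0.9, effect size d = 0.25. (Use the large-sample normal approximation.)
n = 199

Sample size formula (one-sample t-test, normal approximation):
n = ((z_{α/2} + z_β) / d)²

z_{α/2} = 2.241 (for α = 0.025, two-sided)
z_β = 1.282 (for power = 0.9)
d = 0.25

n = ((2.241 + 1.282) / 0.25)²
n = (14.092)²
n ≈ 198.58
Round up to the next whole number: n = 199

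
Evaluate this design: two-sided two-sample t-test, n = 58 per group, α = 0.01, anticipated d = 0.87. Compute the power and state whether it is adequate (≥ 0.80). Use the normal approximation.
Power ≈ 0.98; the study is adequately powered (power ≥ 0.80)

Power calculation (two-sample t-test, normal approximation):
z_β = d · √(n/2) - z_{α/2}
z_β = 0.87 · √(58/2) - 2.576
z_β = 0.87 · 5.385 - 2.576
z_β = 2.109

Power = Φ(z_β) = Φ(2.109) ≈ 0.983

Effect size d = 0.87 is large by Cohen's convention (0.2/0.5/0.8).

Threshold: power ≥ 0.80 is conventionally adequate.
Power ≈ 0.98 → the study is adequately powered (power ≥ 0.80).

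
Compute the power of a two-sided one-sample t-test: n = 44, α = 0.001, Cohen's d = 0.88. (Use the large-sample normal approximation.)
Power ≈ 0.99

Power calculation (one-sample t-test, normal approximation):
z_β = d · √n - z_{α/2}
z_β = 0.88 · √44 - 3.291
z_β = 0.88 · 6.633 - 3.291
z_β = 2.547

Power = Φ(z_β) = Φ(2.547) ≈ 0.995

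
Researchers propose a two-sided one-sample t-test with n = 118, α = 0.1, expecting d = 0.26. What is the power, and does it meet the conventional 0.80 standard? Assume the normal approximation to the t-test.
Power ≈ 0.88; the study is adequately powered (power ≥ 0.80)

Power calculation (one-sample t-test, normal approximation):
z_β = d · √n - z_{α/2}
z_β = 0.26 · √118 - 1.645
z_β = 0.26 · 10.863 - 1.645
z_β = 1.179

Power = Φ(z_β) = Φ(1.179) ≈ 0.881

Effect size d = 0.26 is small by Cohen's convention (0.2/0.5/0.8).

Threshold: power ≥ 0.80 is conventionally adequate.
Power ≈ 0.88 → the study is adequately powered (power ≥ 0.80).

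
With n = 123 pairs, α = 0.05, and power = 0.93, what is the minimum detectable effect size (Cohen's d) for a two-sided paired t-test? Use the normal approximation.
d ≈ 0.31

Minimum detectable effect (paired t-test, normal approximation):
d = (z_{α/2} + z_β) / √n
d = (1.960 + 1.476) / √123
d = 3.436 / 11.091
d ≈ 0.31

By Cohen's convention (0.2 small / 0.5 medium / 0.8 large): small effect.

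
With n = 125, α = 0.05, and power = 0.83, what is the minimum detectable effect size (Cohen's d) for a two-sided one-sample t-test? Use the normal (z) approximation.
d ≈ 0.26

Minimum detectable effect (one-sample t-test, normal approximation):
d = (z_{α/2} + z_β) / √n
d = (1.960 + 0.954) / √125
d = 2.914 / 11.180
d ≈ 0.26

By Cohen's convention (0.2 small / 0.5 medium / 0.8 large): small effect.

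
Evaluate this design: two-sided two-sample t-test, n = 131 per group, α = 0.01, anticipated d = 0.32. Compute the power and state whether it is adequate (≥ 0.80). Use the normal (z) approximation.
Power ≈ 0.51; the study is underpowered (power < 0.80)

Power calculation (two-sample t-test, normal approximation):
z_β = d · √(n/2) - z_{α/2}
z_β = 0.32 · √(131/2) - 2.576
z_β = 0.32 · 8.093 - 2.576
z_β = 0.014

Power = Φ(z_β) = Φ(0.014) ≈ 0.506

Effect size d = 0.32 is small by Cohen's convention (0.2/0.5/0.8).

Threshold: power ≥ 0.80 is conventionally adequate.
Power ≈ 0.51 → the study is underpowered (power < 0.80).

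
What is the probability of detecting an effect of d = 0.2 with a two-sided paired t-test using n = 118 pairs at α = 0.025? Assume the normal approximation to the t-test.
Power ≈ 0.47

Power calculation (paired t-test, normal approximation):
z_β = d · √n - z_{α/2}
z_β = 0.2 · √118 - 2.241
z_β = 0.2 · 10.863 - 2.241
z_β = -0.069

Power = Φ(z_β) = Φ(-0.069) ≈ 0.473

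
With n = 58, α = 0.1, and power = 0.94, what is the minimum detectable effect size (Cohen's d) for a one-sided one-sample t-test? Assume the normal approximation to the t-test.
d ≈ 0.37

Minimum detectable effect (one-sample t-test, normal approximation):
d = (z_α + z_β) / √n
d = (1.282 + 1.555) / √58
d = 2.836 / 7.616
d ≈ 0.37

By Cohen's convention (0.2 small / 0.5 medium / 0.8 large): small effect.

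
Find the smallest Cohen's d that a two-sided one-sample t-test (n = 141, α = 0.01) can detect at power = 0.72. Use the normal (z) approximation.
d ≈ 0.27

Minimum detectable effect (one-sample t-test, normal approximation):
d = (z_{α/2} + z_β) / √n
d = (2.576 + 0.583) / √141
d = 3.159 / 11.874
d ≈ 0.27

By Cohen's convention (0.2 small / 0.5 medium / 0.8 large): small effect.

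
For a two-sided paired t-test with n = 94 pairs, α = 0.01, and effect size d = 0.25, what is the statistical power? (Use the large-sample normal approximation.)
Power ≈ 0.44

Power calculation (paired t-test, normal approximation):
z_β = d · √n - z_{α/2}
z_β = 0.25 · √94 - 2.576
z_β = 0.25 · 9.695 - 2.576
z_β = -0.152

Power = Φ(z_β) = Φ(-0.152) ≈ 0.440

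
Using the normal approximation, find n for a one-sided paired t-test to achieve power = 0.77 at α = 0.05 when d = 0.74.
n = 11 pairs

Sample size formula (paired t-test, normal approximation):
n = ((z_α + z_β) / d)²

z_α = 1.645 (for α = 0.05, one-sided)
z_β = 0.739 (for power = 0.77)
d = 0.74

n = ((1.645 + 0.739) / 0.74)²
n = (3.222)²
n ≈ 10.38
Round up to the next whole number: n = 11 pairs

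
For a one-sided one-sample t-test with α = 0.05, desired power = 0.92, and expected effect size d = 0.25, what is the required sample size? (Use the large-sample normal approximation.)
n = 149

Sample size formula (one-sample t-test, normal approximation):
n = ((z_α + z_β) / d)²

z_α = 1.645 (for α = 0.05, one-sided)
z_β = 1.405 (for power = 0.92)
d = 0.25

n = ((1.645 + 1.405) / 0.25)²
n = (12.200)²
n ≈ 148.84
Round up to the next whole number: n = 149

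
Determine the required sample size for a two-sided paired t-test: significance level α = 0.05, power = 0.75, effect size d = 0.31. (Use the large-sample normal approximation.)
n = 73 pairs

Sample size formula (paired t-test, normal approximation):
n = ((z_{α/2} + z_β) / d)²

z_{α/2} = 1.960 (for α = 0.05, two-sided)
z_β = 0.674 (for power = 0.75)
d = 0.31

n = ((1.960 + 0.674) / 0.31)²
n = (8.497)²
n ≈ 72.20
Round up to the next whole number: n = 73 pairs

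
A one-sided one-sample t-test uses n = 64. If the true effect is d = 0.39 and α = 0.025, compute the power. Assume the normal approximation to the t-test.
Power ≈ 0.88

Power calculation (one-sample t-test, normal approximation):
z_β = d · √n - z_α
z_β = 0.39 · √64 - 1.960
z_β = 0.39 · 8.000 - 1.960
z_β = 1.160

Power = Φ(z_β) = Φ(1.160) ≈ 0.877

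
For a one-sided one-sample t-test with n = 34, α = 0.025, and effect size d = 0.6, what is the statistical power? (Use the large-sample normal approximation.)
Power ≈ 0.94

Power calculation (one-sample t-test, normal approximation):
z_β = d · √n - z_α
z_β = 0.6 · √34 - 1.960
z_β = 0.6 · 5.831 - 1.960
z_β = 1.539

Power = Φ(z_β) = Φ(1.539) ≈ 0.938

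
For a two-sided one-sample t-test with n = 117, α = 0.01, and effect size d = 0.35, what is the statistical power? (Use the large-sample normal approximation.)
Power ≈ 0.89

Power calculation (one-sample t-test, normal approximation):
z_β = d · √n - z_{α/2}
z_β = 0.35 · √117 - 2.576
z_β = 0.35 · 10.817 - 2.576
z_β = 1.210

Power = Φ(z_β) = Φ(1.210) ≈ 0.887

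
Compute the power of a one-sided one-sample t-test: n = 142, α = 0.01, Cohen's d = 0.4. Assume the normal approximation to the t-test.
Power ≈ 0.99

Power calculation (one-sample t-test, normal approximation):
z_β = d · √n - z_α
z_β = 0.4 · √142 - 2.326
z_β = 0.4 · 11.916 - 2.326
z_β = 2.440

Power = Φ(z_β) = Φ(2.440) ≈ 0.993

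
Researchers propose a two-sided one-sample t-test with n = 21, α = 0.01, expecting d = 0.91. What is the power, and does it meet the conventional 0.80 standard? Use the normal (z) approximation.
Power ≈ 0.94; the study is adequately powered (power ≥ 0.80)

Power calculation (one-sample t-test, normal approximation):
z_β = d · √n - z_{α/2}
z_β = 0.91 · √21 - 2.576
z_β = 0.91 · 4.583 - 2.576
z_β = 1.594

Power = Φ(z_β) = Φ(1.594) ≈ 0.945

Effect size d = 0.91 is large by Cohen's convention (0.2/0.5/0.8).

Threshold: power ≥ 0.80 is conventionally adequate.
Power ≈ 0.94 → the study is adequately powered (power ≥ 0.80).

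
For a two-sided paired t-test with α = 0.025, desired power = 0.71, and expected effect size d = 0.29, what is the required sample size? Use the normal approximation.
n = 93 pairs

Sample size formula (paired t-test, normal approximation):
n = ((z_{α/2} + z_β) / d)²

z_{α/2} = 2.241 (for α = 0.025, two-sided)
z_β = 0.553 (for power = 0.71)
d = 0.29

n = ((2.241 + 0.553) / 0.29)²
n = (9.634)²
n ≈ 92.81
Round up to the next whole number: n = 93 pairs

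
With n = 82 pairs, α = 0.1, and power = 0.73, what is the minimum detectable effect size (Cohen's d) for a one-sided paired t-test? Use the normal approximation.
d ≈ 0.21

Minimum detectable effect (paired t-test, normal approximation):
d = (z_α + z_β) / √n
d = (1.282 + 0.613) / √82
d = 1.894 / 9.055
d ≈ 0.21

By Cohen's convention (0.2 small / 0.5 medium / 0.8 large): small effect.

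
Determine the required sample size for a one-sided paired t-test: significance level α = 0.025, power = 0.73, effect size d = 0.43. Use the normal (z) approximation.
n = 36 pairs

Sample size formula (paired t-test, normal approximation):
n = ((z_α + z_β) / d)²

z_α = 1.960 (for α = 0.025, one-sided)
z_β = 0.613 (for power = 0.73)
d = 0.43

n = ((1.960 + 0.613) / 0.43)²
n = (5.984)²
n ≈ 35.81
Round up to the next whole number: n = 36 pairs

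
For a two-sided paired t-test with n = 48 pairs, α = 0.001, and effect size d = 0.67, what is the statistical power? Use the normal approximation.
Power ≈ 0.91

Power calculation (paired t-test, normal approximation):
z_β = d · √n - z_{α/2}
z_β = 0.67 · √48 - 3.291
z_β = 0.67 · 6.928 - 3.291
z_β = 1.351

Power = Φ(z_β) = Φ(1.351) ≈ 0.912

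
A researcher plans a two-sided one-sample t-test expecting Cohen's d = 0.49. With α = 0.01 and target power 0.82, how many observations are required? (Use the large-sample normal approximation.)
n = 51

Sample size formula (one-sample t-test, normal approximation):
n = ((z_{α/2} + z_β) / d)²

z_{α/2} = 2.576 (for α = 0.01, two-sided)
z_β = 0.915 (for power = 0.82)
d = 0.49

n = ((2.576 + 0.915) / 0.49)²
n = (7.124)²
n ≈ 50.75
Round up to the next whole number: n = 51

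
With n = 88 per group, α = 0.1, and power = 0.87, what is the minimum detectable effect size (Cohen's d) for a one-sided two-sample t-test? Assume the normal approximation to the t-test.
d ≈ 0.36

Minimum detectable effect (two-sample t-test, normal approximation):
d = (z_α + z_β) / √(n/2)
d = (1.282 + 1.126) / √(88/2)
d = 2.408 / 6.633
d ≈ 0.36

By Cohen's convention (0.2 small / 0.5 medium / 0.8 large): small effect.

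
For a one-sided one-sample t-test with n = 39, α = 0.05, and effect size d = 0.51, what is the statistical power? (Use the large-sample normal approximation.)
Power ≈ 0.94

Power calculation (one-sample t-test, normal approximation):
z_β = d · √n - z_α
z_β = 0.51 · √39 - 1.645
z_β = 0.51 · 6.245 - 1.645
z_β = 1.540

Power = Φ(z_β) = Φ(1.540) ≈ 0.938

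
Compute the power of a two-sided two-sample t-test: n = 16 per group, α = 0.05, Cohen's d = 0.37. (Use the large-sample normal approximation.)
Power ≈ 0.18

Power calculation (two-sample t-test, normal approximation):
z_β = d · √(n/2) - z_{α/2}
z_β = 0.37 · √(16/2) - 1.960
z_β = 0.37 · 2.828 - 1.960
z_β = -0.913

Power = Φ(z_β) = Φ(-0.913) ≈ 0.181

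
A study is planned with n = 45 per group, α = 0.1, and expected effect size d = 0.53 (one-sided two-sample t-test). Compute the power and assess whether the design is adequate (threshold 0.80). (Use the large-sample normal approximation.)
Power ≈ 0.89; the study is adequately powered (power ≥ 0.80)

Power calculation (two-sample t-test, normal approximation):
z_β = d · √(n/2) - z_α
z_β = 0.53 · √(45/2) - 1.282
z_β = 0.53 · 4.743 - 1.282
z_β = 1.232

Power = Φ(z_β) = Φ(1.232) ≈ 0.891

Effect size d = 0.53 is medium by Cohen's convention (0.2/0.5/0.8).

Threshold: power ≥ 0.80 is conventionally adequate.
Power ≈ 0.89 → the study is adequately powered (power ≥ 0.80).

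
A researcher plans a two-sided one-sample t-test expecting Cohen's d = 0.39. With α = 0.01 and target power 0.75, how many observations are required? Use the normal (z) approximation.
n = 70

Sample size formula (one-sample t-test, normal approximation):
n = ((z_{α/2} + z_β) / d)²

z_{α/2} = 2.576 (for α = 0.01, two-sided)
z_β = 0.674 (for power = 0.75)
d = 0.39

n = ((2.576 + 0.674) / 0.39)²
n = (8.333)²
n ≈ 69.44
Round up to the next whole number: n = 70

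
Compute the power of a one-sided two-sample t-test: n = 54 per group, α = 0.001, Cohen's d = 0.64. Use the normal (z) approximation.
Power ≈ 0.59

Power calculation (two-sample t-test, normal approximation):
z_β = d · √(n/2) - z_α
z_β = 0.64 · √(54/2) - 3.090
z_β = 0.64 · 5.196 - 3.090
z_β = 0.235

Power = Φ(z_β) = Φ(0.235) ≈ 0.593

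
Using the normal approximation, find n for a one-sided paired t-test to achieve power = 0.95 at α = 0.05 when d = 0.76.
n = 19 pairs

Sample size formula (paired t-test, normal approximation):
n = ((z_α + z_β) / d)²

z_α = 1.645 (for α = 0.05, one-sided)
z_β = 1.645 (for power = 0.95)
d = 0.76

n = ((1.645 + 1.645) / 0.76)²
n = (4.329)²
n ≈ 18.74
Round up to the next whole number: n = 19 pairs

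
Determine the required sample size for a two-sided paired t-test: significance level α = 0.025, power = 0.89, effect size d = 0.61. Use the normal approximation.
n = 33 pairs

Sample size formula (paired t-test, normal approximation):
n = ((z_{α/2} + z_β) / d)²

z_{α/2} = 2.241 (for α = 0.025, two-sided)
z_β = 1.227 (for power = 0.89)
d = 0.61

n = ((2.241 + 1.227) / 0.61)²
n = (5.685)²
n ≈ 32.32
Round up to the next whole number: n = 33 pairs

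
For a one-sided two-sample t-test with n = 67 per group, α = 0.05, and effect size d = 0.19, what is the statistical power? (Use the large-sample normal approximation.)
Power ≈ 0.29

Power calculation (two-sample t-test, normal approximation):
z_β = d · √(n/2) - z_α
z_β = 0.19 · √(67/2) - 1.645
z_β = 0.19 · 5.788 - 1.645
z_β = -0.545

Power = Φ(z_β) = Φ(-0.545) ≈ 0.293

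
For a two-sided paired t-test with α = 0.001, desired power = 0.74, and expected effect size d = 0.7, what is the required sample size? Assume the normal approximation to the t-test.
n = 32 pairs

Sample size formula (paired t-test, normal approximation):
n = ((z_{α/2} + z_β) / d)²

z_{α/2} = 3.291 (for α = 0.001, two-sided)
z_β = 0.643 (for power = 0.74)
d = 0.7

n = ((3.291 + 0.643) / 0.7)²
n = (5.620)²
n ≈ 31.58
Round up to the next whole number: n = 32 pairs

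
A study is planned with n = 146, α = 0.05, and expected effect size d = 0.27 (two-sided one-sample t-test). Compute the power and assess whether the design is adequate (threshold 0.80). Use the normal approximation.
Power ≈ 0.90; the study is adequately powered (power ≥ 0.80)

Power calculation (one-sample t-test, normal approximation):
z_β = d · √n - z_{α/2}
z_β = 0.27 · √146 - 1.960
z_β = 0.27 · 12.083 - 1.960
z_β = 1.302

Power = Φ(z_β) = Φ(1.302) ≈ 0.904

Effect size d = 0.27 is small by Cohen's convention (0.2/0.5/0.8).

Threshold: power ≥ 0.80 is conventionally adequate.
Power ≈ 0.90 → the study is adequately powered (power ≥ 0.80).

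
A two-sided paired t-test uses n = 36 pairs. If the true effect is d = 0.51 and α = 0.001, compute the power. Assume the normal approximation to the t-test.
Power ≈ 0.41

Power calculation (paired t-test, normal approximation):
z_β = d · √n - z_{α/2}
z_β = 0.51 · √36 - 3.291
z_β = 0.51 · 6.000 - 3.291
z_β = -0.231

Power = Φ(z_β) = Φ(-0.231) ≈ 0.409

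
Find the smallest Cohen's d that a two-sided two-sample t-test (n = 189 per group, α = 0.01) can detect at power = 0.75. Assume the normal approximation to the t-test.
d ≈ 0.33

Minimum detectable effect (two-sample t-test, normal approximation):
d = (z_{α/2} + z_β) / √(n/2)
d = (2.576 + 0.674) / √(189/2)
d = 3.250 / 9.721
d ≈ 0.33

By Cohen's convention (0.2 small / 0.5 medium / 0.8 large): small effect.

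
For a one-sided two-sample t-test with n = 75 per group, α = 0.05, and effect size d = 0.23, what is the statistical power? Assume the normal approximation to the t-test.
Power ≈ 0.41

Power calculation (two-sample t-test, normal approximation):
z_β = d · √(n/2) - z_α
z_β = 0.23 · √(75/2) - 1.645
z_β = 0.23 · 6.124 - 1.645
z_β = -0.236

Power = Φ(z_β) = Φ(-0.236) ≈ 0.407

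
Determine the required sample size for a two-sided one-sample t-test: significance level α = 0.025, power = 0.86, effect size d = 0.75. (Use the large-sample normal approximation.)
n = 20

Sample size formula (one-sample t-test, normal approximation):
n = ((z_{α/2} + z_β) / d)²

z_{α/2} = 2.241 (for α = 0.025, two-sided)
z_β = 1.080 (for power = 0.86)
d = 0.75

n = ((2.241 + 1.080) / 0.75)²
n = (4.428)²
n ≈ 19.61
Round up to the next whole number: n = 20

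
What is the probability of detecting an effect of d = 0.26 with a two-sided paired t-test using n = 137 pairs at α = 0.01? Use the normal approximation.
Power ≈ 0.68

Power calculation (paired t-test, normal approximation):
z_β = d · √n - z_{α/2}
z_β = 0.26 · √137 - 2.576
z_β = 0.26 · 11.705 - 2.576
z_β = 0.467

Power = Φ(z_β) = Φ(0.467) ≈ 0.680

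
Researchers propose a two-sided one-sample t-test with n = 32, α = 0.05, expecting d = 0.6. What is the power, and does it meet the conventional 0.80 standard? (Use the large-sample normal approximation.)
Power ≈ 0.92; the study is adequately powered (power ≥ 0.80)

Power calculation (one-sample t-test, normal approximation):
z_β = d · √n - z_{α/2}
z_β = 0.6 · √32 - 1.960
z_β = 0.6 · 5.657 - 1.960
z_β = 1.434

Power = Φ(z_β) = Φ(1.434) ≈ 0.924

Effect size d = 0.6 is medium by Cohen's convention (0.2/0.5/0.8).

Threshold: power ≥ 0.80 is conventionally adequate.
Power ≈ 0.92 → the study is adequately powered (power ≥ 0.80).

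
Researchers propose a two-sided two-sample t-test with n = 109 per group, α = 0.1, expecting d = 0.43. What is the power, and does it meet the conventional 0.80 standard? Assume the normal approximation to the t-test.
Power ≈ 0.94; the study is adequately powered (power ≥ 0.80)

Power calculation (two-sample t-test, normal approximation):
z_β = d · √(n/2) - z_{α/2}
z_β = 0.43 · √(109/2) - 1.645
z_β = 0.43 · 7.382 - 1.645
z_β = 1.530

Power = Φ(z_β) = Φ(1.530) ≈ 0.937

Effect size d = 0.43 is small by Cohen's convention (0.2/0.5/0.8).

Threshold: power ≥ 0.80 is conventionally adequate.
Power ≈ 0.94 → the study is adequately powered (power ≥ 0.80).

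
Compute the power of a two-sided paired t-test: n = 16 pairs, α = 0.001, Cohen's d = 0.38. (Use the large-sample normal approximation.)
Power ≈ 0.04

Power calculation (paired t-test, normal approximation):
z_β = d · √n - z_{α/2}
z_β = 0.38 · √16 - 3.291
z_β = 0.38 · 4.000 - 3.291
z_β = -1.771

Power = Φ(z_β) = Φ(-1.771) ≈ 0.038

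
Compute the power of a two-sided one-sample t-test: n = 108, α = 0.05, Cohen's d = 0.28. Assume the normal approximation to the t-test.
Power ≈ 0.83

Power calculation (one-sample t-test, normal approximation):
z_β = d · √n - z_{α/2}
z_β = 0.28 · √108 - 1.960
z_β = 0.28 · 10.392 - 1.960
z_β = 0.950

Power = Φ(z_β) = Φ(0.950) ≈ 0.829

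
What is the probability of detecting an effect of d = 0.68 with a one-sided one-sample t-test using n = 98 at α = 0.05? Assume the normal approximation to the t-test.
Power ≈ 1.00

Power calculation (one-sample t-test, normal approximation):
z_β = d · √n - z_α
z_β = 0.68 · √98 - 1.645
z_β = 0.68 · 9.899 - 1.645
z_β = 5.087

Power = Φ(z_β) = Φ(5.087) ≈ 1.000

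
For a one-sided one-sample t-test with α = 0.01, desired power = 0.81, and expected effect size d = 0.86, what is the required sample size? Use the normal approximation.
n = 14

Sample size formula (one-sample t-test, normal approximation):
n = ((z_α + z_β) / d)²

z_α = 2.326 (for α = 0.01, one-sided)
z_β = 0.878 (for power = 0.81)
d = 0.86

n = ((2.326 + 0.878) / 0.86)²
n = (3.726)²
n ≈ 13.88
Round up to the next whole number: n = 14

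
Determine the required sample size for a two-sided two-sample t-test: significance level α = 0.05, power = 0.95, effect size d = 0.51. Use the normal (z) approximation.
n = 100 per group

Sample size formula (two-sample t-test, normal approximation):
n = 2 · ((z_{α/2} + z_β) / d)²

z_{α/2} = 1.960 (for α = 0.05, two-sided)
z_β = 1.645 (for power = 0.95)
d = 0.51

n = 2 · ((1.960 + 1.645) / 0.51)²
n = 2 · (7.069)²
n ≈ 99.94
Round up to the next whole number: n = 100 per group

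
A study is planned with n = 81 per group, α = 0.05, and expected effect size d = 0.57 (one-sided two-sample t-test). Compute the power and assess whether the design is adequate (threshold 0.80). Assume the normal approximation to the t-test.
Power ≈ 0.98; the study is adequately powered (power ≥ 0.80)

Power calculation (two-sample t-test, normal approximation):
z_β = d · √(n/2) - z_α
z_β = 0.57 · √(81/2) - 1.645
z_β = 0.57 · 6.364 - 1.645
z_β = 1.983

Power = Φ(z_β) = Φ(1.983) ≈ 0.976

Effect size d = 0.57 is medium by Cohen's convention (0.2/0.5/0.8).

Threshold: power ≥ 0.80 is conventionally adequate.
Power ≈ 0.98 → the study is adequately powered (power ≥ 0.80).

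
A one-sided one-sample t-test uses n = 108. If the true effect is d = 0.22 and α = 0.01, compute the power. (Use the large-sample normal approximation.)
Power ≈ 0.48

Power calculation (one-sample t-test, normal approximation):
z_β = d · √n - z_α
z_β = 0.22 · √108 - 2.326
z_β = 0.22 · 10.392 - 2.326
z_β = -0.040

Power = Φ(z_β) = Φ(-0.040) ≈ 0.484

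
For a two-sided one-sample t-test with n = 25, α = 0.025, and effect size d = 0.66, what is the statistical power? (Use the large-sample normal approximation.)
Power ≈ 0.86

Power calculation (one-sample t-test, normal approximation):
z_β = d · √n - z_{α/2}
z_β = 0.66 · √25 - 2.241
z_β = 0.66 · 5.000 - 2.241
z_β = 1.059

Power = Φ(z_β) = Φ(1.059) ≈ 0.855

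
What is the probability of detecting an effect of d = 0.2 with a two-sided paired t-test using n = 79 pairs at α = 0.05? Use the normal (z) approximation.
Power ≈ 0.43

Power calculation (paired t-test, normal approximation):
z_β = d · √n - z_{α/2}
z_β = 0.2 · √79 - 1.960
z_β = 0.2 · 8.888 - 1.960
z_β = -0.182

Power = Φ(z_β) = Φ(-0.182) ≈ 0.428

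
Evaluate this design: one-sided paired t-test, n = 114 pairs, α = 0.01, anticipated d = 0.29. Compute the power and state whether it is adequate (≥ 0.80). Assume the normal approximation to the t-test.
Power ≈ 0.78; the study is underpowered (power < 0.80)

Power calculation (paired t-test, normal approximation):
z_β = d · √n - z_α
z_β = 0.29 · √114 - 2.326
z_β = 0.29 · 10.677 - 2.326
z_β = 0.770

Power = Φ(z_β) = Φ(0.770) ≈ 0.779

Effect size d = 0.29 is small by Cohen's convention (0.2/0.5/0.8).

Threshold: power ≥ 0.80 is conventionally adequate.
Power ≈ 0.78 → the study is underpowered (power < 0.80).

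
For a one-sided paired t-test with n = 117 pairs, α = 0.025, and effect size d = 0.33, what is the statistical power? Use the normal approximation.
Power ≈ 0.95

Power calculation (paired t-test, normal approximation):
z_β = d · √n - z_α
z_β = 0.33 · √117 - 1.960
z_β = 0.33 · 10.817 - 1.960
z_β = 1.610

Power = Φ(z_β) = Φ(1.610) ≈ 0.946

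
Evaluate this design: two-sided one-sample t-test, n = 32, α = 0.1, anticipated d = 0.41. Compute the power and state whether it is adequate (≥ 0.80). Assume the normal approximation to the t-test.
Power ≈ 0.75; the study is underpowered (power < 0.80)

Power calculation (one-sample t-test, normal approximation):
z_β = d · √n - z_{α/2}
z_β = 0.41 · √32 - 1.645
z_β = 0.41 · 5.657 - 1.645
z_β = 0.674

Power = Φ(z_β) = Φ(0.674) ≈ 0.750

Effect size d = 0.41 is small by Cohen's convention (0.2/0.5/0.8).

Threshold: power ≥ 0.80 is conventionally adequate.
Power ≈ 0.75 → the study is underpowered (power < 0.80).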